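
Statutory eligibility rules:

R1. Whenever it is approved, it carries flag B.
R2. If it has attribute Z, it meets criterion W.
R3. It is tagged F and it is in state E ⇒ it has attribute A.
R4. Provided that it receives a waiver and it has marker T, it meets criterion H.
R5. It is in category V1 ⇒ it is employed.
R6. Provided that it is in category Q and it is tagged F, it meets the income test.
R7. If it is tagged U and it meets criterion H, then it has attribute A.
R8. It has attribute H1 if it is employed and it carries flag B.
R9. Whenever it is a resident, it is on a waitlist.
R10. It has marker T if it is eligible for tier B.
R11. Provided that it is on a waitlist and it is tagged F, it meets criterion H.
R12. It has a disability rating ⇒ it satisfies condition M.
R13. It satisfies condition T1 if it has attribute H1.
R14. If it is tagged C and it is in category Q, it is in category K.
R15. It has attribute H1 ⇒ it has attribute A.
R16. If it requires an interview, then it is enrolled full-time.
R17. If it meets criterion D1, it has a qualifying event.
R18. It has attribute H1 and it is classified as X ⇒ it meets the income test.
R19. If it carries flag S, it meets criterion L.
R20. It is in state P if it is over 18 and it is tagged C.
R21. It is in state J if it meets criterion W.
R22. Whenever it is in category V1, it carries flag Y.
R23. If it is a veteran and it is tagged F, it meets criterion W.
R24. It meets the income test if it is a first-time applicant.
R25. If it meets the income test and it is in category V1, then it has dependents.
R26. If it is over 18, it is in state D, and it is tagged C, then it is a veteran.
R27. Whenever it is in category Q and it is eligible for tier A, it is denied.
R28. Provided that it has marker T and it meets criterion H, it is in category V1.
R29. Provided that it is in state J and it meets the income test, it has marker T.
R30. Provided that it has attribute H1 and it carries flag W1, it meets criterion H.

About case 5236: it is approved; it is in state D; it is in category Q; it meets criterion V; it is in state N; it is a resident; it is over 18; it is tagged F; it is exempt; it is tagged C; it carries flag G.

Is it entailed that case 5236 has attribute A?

By R1 (it is approved): it carries flag B.
By R6 (it is in category Q, it is tagged F): it meets the income test.
By R9 (it is a resident): it is on a waitlist.
By R11 (it is on a waitlist, it is tagged F): it meets criterion H.
By R26 (it is over 18, it is in state D, it is tagged C): it is a veteran.
By R23 (it is a veteran, it is tagged F): it meets criterion W.
By R21 (it meets criterion W): it is in state J.
By R29 (it is in state J, it meets the income test): it has marker T.
By R28 (it has marker T, it meets criterion H): it is in category V1.
By R5 (it is in category V1): it is employed.
By R8 (it is employed, it carries flag B): it has attribute H1.
By R15 (it has attribute H1): it has attribute A.

Yes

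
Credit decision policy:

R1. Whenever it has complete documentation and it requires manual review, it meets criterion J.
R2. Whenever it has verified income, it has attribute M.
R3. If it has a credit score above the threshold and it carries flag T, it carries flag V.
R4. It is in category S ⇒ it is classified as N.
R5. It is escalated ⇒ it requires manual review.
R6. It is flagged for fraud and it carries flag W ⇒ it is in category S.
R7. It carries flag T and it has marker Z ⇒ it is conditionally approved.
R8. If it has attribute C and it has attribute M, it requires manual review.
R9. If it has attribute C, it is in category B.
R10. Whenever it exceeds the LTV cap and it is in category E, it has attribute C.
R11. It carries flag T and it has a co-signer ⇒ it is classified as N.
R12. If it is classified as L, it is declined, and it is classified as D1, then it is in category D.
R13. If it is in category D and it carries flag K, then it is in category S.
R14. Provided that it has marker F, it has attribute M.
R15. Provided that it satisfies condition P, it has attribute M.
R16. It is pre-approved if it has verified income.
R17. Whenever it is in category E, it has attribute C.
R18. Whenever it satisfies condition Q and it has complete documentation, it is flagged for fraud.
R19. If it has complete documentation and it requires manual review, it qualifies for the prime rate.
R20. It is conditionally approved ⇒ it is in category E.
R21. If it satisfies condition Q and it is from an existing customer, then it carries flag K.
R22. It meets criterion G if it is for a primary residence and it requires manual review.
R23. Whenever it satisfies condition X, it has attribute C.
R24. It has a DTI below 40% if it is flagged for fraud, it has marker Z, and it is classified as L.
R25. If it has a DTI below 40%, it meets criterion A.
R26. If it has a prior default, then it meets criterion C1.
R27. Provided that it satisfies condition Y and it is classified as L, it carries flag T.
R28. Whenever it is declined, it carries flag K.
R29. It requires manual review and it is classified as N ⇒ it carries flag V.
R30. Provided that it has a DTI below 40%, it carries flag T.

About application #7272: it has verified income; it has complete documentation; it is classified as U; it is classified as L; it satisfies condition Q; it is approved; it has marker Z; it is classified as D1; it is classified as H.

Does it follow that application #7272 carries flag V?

No

Forward chaining from the given facts derives: has attribute M, is pre-approved, is flagged for fraud, has a DTI below 40%, meets criterion A, carries flag T, is conditionally approved, is in category E, has attribute C, requires manual review, is in category B, qualifies for the prime rate, meets criterion J.
Rules concluding "it carries flag V": R3 needs "it has a credit score above the threshold"; R29 needs "it is classified as N" — none of these are established.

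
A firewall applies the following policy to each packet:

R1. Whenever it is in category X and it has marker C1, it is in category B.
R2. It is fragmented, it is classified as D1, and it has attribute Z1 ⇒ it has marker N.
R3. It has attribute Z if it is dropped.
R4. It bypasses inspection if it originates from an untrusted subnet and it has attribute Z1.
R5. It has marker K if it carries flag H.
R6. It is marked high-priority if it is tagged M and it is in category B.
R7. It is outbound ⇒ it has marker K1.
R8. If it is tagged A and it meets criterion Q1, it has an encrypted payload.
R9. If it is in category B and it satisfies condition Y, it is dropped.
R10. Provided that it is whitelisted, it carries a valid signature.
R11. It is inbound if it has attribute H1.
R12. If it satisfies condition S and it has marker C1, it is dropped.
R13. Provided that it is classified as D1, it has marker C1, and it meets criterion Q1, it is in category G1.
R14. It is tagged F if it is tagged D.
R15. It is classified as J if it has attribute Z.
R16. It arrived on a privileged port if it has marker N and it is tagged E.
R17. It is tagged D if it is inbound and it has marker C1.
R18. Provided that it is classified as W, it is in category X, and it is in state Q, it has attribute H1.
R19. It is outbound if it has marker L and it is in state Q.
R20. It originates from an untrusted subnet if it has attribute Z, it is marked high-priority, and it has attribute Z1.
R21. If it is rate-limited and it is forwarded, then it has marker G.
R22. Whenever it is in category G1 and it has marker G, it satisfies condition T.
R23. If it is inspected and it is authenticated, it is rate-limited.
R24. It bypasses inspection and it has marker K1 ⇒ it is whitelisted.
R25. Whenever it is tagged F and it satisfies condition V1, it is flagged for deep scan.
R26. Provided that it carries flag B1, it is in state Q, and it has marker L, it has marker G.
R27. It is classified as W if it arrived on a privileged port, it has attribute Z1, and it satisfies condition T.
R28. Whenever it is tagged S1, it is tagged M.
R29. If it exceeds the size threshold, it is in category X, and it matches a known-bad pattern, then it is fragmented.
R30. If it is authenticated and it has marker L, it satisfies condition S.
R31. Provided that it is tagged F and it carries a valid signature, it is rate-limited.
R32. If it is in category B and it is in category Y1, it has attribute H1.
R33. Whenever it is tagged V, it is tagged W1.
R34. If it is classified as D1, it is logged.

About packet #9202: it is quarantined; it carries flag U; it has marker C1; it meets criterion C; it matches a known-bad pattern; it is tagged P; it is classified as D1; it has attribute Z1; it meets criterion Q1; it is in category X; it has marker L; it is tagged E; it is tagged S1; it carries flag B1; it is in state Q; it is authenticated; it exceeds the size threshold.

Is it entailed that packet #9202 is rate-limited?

Yes

By R1 (it is in category X, it has marker C1): it is in category B.
By R13 (it is classified as D1, it has marker C1, it meets criterion Q1): it is in category G1.
By R19 (it has marker L, it is in state Q): it is outbound.
By R26 (it carries flag B1, it is in state Q, it has marker L): it has marker G.
By R28 (it is tagged S1): it is tagged M.
By R29 (it exceeds the size threshold, it is in category X, it matches a known-bad pattern): it is fragmented.
By R30 (it is authenticated, it has marker L): it satisfies condition S.
By R2 (it is fragmented, it is classified as D1, it has attribute Z1): it has marker N.
By R6 (it is tagged M, it is in category B): it is marked high-priority.
By R7 (it is outbound): it has marker K1.
By R12 (it satisfies condition S, it has marker C1): it is dropped.
By R16 (it has marker N, it is tagged E): it arrived on a privileged port.
By R22 (it is in category G1, it has marker G): it satisfies condition T.
By R27 (it arrived on a privileged port, it has attribute Z1, it satisfies condition T): it is classified as W.
By R3 (it is dropped): it has attribute Z.
By R18 (it is classified as W, it is in category X, it is in state Q): it has attribute H1.
By R20 (it has attribute Z, it is marked high-priority, it has attribute Z1): it originates from an untrusted subnet.
By R4 (it originates from an untrusted subnet, it has attribute Z1): it bypasses inspection.
By R11 (it has attribute H1): it is inbound.
By R17 (it is inbound, it has marker C1): it is tagged D.
By R24 (it bypasses inspection, it has marker K1): it is whitelisted.
By R10 (it is whitelisted): it carries a valid signature.
By R14 (it is tagged D): it is tagged F.
By R31 (it is tagged F, it carries a valid signature): it is rate-limited.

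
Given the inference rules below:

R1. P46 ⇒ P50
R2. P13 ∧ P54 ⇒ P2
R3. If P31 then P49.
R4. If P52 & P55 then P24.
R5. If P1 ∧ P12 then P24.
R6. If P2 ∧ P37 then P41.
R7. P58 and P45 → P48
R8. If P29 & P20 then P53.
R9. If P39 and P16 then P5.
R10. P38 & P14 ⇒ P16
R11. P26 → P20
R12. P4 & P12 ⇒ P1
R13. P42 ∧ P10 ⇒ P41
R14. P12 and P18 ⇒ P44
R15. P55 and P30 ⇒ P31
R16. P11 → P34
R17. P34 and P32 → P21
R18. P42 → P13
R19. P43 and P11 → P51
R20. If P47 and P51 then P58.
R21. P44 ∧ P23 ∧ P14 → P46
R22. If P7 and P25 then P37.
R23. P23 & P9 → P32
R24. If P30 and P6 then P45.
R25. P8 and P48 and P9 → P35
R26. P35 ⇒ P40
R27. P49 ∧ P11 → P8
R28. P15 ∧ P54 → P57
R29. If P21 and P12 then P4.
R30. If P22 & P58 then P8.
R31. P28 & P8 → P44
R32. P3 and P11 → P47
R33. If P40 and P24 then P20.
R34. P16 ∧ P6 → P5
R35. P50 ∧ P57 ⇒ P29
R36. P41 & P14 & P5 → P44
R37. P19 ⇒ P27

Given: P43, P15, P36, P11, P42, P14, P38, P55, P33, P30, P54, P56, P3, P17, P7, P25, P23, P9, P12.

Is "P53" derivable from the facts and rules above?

No

Forward chaining from the given facts derives: P16, P31, P34, P13, P51, P37, P32, P57, P47, P2, P49, P41, P21, P58, P8, P4, P1, P24.
The only rule concluding P53 is R8, which needs P29; that is never established.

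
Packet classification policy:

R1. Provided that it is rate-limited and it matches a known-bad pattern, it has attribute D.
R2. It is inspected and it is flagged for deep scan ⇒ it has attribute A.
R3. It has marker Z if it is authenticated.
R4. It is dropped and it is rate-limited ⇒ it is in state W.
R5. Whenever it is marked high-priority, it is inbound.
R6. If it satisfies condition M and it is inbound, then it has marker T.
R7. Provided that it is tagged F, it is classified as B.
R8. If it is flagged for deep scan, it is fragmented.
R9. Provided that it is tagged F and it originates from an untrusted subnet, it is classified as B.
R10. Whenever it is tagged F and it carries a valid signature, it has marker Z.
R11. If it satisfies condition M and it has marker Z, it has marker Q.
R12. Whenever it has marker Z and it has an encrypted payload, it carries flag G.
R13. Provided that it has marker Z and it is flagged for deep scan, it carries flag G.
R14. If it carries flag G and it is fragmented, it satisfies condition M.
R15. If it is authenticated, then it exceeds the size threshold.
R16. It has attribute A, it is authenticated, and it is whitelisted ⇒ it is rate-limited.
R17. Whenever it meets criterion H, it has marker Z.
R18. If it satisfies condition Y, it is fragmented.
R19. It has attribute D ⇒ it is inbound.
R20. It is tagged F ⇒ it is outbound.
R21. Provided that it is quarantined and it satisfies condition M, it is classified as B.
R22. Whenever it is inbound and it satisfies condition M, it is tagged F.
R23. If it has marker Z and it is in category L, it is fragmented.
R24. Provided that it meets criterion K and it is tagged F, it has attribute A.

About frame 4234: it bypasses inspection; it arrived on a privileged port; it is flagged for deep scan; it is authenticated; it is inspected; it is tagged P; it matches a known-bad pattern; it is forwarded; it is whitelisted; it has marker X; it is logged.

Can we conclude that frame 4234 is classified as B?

Yes

By R2 (it is inspected, it is flagged for deep scan): it has attribute A.
By R3 (it is authenticated): it has marker Z.
By R8 (it is flagged for deep scan): it is fragmented.
By R13 (it has marker Z, it is flagged for deep scan): it carries flag G.
By R14 (it carries flag G, it is fragmented): it satisfies condition M.
By R16 (it has attribute A, it is authenticated, it is whitelisted): it is rate-limited.
By R1 (it is rate-limited, it matches a known-bad pattern): it has attribute D.
By R19 (it has attribute D): it is inbound.
By R22 (it is inbound, it satisfies condition M): it is tagged F.
By R7 (it is tagged F): it is classified as B.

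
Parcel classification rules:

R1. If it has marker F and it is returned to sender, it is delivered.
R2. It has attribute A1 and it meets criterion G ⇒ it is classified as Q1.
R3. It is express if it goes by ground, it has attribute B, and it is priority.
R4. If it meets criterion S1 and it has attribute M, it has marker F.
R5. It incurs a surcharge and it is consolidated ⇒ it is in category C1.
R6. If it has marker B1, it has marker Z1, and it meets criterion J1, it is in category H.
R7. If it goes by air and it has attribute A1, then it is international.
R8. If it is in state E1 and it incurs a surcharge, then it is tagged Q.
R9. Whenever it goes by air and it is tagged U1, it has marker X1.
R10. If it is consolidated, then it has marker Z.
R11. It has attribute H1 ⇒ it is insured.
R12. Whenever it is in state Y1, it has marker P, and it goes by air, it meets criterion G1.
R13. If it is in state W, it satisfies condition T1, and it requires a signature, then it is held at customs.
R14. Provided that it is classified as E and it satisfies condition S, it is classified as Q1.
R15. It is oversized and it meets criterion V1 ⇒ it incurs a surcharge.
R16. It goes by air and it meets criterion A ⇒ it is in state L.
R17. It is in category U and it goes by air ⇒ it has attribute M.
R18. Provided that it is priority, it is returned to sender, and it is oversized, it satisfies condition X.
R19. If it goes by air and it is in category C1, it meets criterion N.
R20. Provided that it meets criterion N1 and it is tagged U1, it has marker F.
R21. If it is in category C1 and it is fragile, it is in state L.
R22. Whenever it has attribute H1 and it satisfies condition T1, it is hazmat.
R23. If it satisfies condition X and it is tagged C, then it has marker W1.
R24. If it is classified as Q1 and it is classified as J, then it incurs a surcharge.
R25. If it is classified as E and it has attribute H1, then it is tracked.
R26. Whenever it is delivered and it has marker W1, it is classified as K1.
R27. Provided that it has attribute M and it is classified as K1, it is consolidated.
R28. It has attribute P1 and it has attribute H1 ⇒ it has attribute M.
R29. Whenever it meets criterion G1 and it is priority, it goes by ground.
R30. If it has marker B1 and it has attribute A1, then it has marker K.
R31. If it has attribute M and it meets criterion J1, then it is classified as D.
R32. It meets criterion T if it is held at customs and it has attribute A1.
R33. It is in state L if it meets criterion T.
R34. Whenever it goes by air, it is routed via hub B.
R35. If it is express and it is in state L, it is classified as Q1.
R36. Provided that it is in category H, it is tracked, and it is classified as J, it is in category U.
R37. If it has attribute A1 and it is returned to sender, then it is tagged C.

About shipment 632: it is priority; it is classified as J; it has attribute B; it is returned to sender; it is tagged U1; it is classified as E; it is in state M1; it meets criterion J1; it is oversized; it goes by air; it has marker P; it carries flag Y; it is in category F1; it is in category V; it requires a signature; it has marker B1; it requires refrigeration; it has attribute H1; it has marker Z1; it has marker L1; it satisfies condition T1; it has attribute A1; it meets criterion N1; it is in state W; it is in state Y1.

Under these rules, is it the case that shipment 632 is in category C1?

Yes

By R6 (it has marker B1, it has marker Z1, it meets criterion J1): it is in category H.
By R12 (it is in state Y1, it has marker P, it goes by air): it meets criterion G1.
By R13 (it is in state W, it satisfies condition T1, it requires a signature): it is held at customs.
By R18 (it is priority, it is returned to sender, it is oversized): it satisfies condition X.
By R20 (it meets criterion N1, it is tagged U1): it has marker F.
By R25 (it is classified as E, it has attribute H1): it is tracked.
By R29 (it meets criterion G1, it is priority): it goes by ground.
By R32 (it is held at customs, it has attribute A1): it meets criterion T.
By R33 (it meets criterion T): it is in state L.
By R36 (it is in category H, it is tracked, it is classified as J): it is in category U.
By R37 (it has attribute A1, it is returned to sender): it is tagged C.
By R1 (it has marker F, it is returned to sender): it is delivered.
By R3 (it goes by ground, it has attribute B, it is priority): it is express.
By R17 (it is in category U, it goes by air): it has attribute M.
By R23 (it satisfies condition X, it is tagged C): it has marker W1.
By R26 (it is delivered, it has marker W1): it is classified as K1.
By R27 (it has attribute M, it is classified as K1): it is consolidated.
By R35 (it is express, it is in state L): it is classified as Q1.
By R24 (it is classified as Q1, it is classified as J): it incurs a surcharge.
By R5 (it incurs a surcharge, it is consolidated): it is in category C1.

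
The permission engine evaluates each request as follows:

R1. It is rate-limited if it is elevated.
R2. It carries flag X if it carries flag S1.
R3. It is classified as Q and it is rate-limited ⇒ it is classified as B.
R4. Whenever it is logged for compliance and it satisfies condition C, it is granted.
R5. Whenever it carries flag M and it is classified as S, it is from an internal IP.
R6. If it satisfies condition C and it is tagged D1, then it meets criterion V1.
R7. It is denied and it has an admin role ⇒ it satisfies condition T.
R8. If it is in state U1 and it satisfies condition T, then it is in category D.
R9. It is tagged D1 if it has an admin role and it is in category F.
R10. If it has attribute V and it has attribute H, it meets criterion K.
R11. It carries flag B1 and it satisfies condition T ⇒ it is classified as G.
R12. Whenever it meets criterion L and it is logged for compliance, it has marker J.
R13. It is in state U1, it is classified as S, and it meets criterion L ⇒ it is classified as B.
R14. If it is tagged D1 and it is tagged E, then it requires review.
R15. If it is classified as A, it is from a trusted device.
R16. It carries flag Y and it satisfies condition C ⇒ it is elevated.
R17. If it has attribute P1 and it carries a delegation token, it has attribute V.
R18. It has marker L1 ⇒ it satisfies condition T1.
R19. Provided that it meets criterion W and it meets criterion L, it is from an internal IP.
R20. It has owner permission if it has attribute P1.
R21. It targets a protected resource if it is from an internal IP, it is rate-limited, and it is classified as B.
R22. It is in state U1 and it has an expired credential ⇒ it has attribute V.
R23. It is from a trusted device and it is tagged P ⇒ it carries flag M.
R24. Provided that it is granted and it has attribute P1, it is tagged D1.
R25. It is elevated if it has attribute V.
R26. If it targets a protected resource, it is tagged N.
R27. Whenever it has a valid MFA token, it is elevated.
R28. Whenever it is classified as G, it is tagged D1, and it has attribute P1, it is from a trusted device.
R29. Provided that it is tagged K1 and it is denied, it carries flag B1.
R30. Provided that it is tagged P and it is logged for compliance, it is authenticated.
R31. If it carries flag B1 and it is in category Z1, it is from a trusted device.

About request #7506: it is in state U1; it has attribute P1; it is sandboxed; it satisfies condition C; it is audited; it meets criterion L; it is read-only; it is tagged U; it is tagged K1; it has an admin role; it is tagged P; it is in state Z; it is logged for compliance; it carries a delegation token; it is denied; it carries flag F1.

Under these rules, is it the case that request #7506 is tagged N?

Forward chaining from the given facts derives: is granted, satisfies condition T, is in category D, has marker J, has attribute V, has owner permission, is tagged D1, is elevated, carries flag B1, is authenticated, is rate-limited, meets criterion V1, is classified as G, is from a trusted device, carries flag M.
The only rule concluding "it is tagged N" is R26, which needs "it targets a protected resource"; that is never established.

No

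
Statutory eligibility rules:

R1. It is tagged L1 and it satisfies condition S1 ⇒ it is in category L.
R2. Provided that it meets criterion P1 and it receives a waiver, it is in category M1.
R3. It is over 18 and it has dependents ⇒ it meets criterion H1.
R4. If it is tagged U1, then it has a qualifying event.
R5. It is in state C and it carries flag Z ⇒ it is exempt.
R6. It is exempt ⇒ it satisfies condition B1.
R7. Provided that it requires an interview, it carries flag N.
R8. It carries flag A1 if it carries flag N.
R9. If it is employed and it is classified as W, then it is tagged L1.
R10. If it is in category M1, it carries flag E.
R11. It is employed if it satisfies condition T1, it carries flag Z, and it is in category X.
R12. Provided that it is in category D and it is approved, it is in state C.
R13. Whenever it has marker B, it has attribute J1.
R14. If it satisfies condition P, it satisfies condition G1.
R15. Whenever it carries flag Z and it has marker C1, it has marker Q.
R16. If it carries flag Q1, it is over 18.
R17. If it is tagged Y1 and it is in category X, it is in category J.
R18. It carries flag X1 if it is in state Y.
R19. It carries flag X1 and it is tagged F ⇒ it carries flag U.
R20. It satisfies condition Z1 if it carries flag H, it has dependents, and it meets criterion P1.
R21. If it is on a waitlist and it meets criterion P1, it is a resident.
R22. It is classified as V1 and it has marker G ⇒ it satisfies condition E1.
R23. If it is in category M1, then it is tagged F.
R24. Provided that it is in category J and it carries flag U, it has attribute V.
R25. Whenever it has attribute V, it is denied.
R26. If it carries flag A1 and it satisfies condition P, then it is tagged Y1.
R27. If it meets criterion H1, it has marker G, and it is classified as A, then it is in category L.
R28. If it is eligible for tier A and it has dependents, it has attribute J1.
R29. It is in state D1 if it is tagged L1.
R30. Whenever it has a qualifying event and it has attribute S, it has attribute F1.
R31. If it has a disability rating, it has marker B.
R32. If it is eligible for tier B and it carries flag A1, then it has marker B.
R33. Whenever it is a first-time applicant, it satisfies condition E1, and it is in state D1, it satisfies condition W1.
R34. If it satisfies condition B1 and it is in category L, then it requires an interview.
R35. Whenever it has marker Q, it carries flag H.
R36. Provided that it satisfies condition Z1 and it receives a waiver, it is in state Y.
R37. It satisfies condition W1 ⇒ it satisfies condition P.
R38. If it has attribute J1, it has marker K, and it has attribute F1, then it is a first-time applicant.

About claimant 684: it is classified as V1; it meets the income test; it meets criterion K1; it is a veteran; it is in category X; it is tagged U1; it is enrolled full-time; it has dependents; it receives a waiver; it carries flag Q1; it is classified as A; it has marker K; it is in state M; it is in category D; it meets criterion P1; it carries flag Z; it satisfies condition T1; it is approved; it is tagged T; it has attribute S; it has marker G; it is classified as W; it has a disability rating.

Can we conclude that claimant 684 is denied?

Forward chaining from the given facts derives: is in category M1, has a qualifying event, carries flag E, is employed, is in state C, is over 18, satisfies condition E1, is tagged F, has attribute F1, has marker B, meets criterion H1, is exempt, satisfies condition B1, is tagged L1, has attribute J1, is in category L, is in state D1, requires an interview, is a first-time applicant, carries flag N, carries flag A1, satisfies condition W1, satisfies condition P, satisfies condition G1, is tagged Y1, is in category J.
The only rule concluding "it is denied" is R25, which needs "it has attribute V"; that is never established.

No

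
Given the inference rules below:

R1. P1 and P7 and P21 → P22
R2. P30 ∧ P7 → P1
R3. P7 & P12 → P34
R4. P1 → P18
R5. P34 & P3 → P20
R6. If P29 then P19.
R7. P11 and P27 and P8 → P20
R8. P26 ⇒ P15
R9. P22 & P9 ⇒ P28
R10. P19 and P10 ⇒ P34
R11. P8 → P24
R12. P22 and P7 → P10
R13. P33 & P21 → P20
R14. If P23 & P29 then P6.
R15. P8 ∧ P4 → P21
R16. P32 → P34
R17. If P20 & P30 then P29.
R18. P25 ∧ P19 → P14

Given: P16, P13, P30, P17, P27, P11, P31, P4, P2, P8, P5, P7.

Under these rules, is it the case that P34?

Yes

P1  (by R2: P30, P7)
P20  (by R7: P11, P27, P8)
P21  (by R15: P8, P4)
P29  (by R17: P20, P30)
P22  (by R1: P1, P7, P21)
P19  (by R6: P29)
P10  (by R12: P22, P7)
P34  (by R10: P19, P10)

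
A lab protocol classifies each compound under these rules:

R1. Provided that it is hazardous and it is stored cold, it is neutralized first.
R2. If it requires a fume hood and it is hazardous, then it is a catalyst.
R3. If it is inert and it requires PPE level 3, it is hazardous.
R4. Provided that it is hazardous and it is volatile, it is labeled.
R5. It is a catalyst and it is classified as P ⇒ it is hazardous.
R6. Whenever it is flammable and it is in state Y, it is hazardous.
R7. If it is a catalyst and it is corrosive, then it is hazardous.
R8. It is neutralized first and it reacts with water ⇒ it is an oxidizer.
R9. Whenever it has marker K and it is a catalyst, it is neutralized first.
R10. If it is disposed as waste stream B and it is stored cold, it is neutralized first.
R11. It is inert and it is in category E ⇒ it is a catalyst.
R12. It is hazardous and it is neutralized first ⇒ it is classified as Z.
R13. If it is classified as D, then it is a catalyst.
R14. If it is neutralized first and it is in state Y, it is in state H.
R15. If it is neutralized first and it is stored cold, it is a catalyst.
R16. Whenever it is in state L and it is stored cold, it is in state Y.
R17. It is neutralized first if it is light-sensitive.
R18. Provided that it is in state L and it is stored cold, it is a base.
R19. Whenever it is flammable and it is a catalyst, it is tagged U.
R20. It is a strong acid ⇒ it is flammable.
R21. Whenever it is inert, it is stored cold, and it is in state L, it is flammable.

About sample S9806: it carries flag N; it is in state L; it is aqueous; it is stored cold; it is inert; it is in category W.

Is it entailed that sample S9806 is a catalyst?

By R16 (it is in state L, it is stored cold): it is in state Y.
By R21 (it is inert, it is stored cold, it is in state L): it is flammable.
By R6 (it is flammable, it is in state Y): it is hazardous.
By R1 (it is hazardous, it is stored cold): it is neutralized first.
By R15 (it is neutralized first, it is stored cold): it is a catalyst.

Yes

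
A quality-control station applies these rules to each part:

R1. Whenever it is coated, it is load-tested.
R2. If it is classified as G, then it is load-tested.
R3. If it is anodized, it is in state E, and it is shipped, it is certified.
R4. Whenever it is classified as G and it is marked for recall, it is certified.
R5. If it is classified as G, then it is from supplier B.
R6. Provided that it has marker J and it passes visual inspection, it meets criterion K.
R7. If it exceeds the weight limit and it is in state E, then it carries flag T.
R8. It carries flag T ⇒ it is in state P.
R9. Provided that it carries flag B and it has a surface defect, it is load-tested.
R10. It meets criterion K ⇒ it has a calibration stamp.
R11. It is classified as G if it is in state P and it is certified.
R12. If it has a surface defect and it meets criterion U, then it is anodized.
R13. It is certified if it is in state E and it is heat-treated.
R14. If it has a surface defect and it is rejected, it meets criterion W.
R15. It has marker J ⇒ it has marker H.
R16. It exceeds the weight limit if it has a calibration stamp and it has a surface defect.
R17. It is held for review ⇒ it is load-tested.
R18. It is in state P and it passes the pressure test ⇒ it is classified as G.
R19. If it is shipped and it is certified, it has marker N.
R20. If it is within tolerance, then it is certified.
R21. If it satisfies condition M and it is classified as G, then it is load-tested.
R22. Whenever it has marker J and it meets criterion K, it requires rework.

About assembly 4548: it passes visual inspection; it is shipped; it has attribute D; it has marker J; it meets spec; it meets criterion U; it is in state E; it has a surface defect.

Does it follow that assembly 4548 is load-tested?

By R6 (it has marker J, it passes visual inspection): it meets criterion K.
By R10 (it meets criterion K): it has a calibration stamp.
By R12 (it has a surface defect, it meets criterion U): it is anodized.
By R16 (it has a calibration stamp, it has a surface defect): it exceeds the weight limit.
By R3 (it is anodized, it is in state E, it is shipped): it is certified.
By R7 (it exceeds the weight limit, it is in state E): it carries flag T.
By R8 (it carries flag T): it is in state P.
By R11 (it is in state P, it is certified): it is classified as G.
By R2 (it is classified as G): it is load-tested.

Yes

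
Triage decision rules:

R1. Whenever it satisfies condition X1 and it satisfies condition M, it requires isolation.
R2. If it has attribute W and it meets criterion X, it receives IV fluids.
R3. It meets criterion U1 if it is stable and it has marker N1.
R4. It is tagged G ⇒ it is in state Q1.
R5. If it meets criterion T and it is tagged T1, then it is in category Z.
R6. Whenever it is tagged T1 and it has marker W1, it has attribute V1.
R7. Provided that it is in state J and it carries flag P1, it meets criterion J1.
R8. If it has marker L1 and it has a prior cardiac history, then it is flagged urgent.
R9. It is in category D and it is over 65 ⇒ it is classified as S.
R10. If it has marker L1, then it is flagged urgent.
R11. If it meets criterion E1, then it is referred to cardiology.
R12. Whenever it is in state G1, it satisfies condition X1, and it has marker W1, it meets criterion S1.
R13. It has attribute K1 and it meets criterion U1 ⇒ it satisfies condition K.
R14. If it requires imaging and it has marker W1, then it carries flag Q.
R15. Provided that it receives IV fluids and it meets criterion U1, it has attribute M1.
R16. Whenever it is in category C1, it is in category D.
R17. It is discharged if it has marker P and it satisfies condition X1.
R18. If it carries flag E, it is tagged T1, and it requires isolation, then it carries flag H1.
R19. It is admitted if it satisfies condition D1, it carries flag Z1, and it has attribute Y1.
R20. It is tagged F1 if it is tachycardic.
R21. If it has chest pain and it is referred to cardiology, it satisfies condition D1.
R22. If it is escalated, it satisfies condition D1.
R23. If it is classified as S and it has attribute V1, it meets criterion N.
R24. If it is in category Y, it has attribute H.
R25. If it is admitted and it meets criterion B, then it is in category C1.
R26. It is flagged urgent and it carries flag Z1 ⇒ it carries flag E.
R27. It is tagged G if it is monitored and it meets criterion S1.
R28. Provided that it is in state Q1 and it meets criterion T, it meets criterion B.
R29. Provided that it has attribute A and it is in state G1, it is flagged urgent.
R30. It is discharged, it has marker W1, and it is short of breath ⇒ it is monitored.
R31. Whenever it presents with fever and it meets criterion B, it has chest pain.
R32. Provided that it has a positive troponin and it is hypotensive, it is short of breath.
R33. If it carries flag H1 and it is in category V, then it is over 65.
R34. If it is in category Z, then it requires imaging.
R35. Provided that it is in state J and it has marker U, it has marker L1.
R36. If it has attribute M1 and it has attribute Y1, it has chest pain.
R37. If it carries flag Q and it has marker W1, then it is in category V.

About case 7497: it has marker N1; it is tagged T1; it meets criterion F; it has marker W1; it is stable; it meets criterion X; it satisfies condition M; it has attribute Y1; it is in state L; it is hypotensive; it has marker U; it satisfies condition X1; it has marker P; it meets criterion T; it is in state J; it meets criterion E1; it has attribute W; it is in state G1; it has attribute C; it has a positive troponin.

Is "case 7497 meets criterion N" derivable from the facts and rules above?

No

Forward chaining from the given facts derives: requires isolation, receives IV fluids, meets criterion U1, is in category Z, has attribute V1, is referred to cardiology, meets criterion S1, has attribute M1, is discharged, is short of breath, requires imaging, has marker L1, has chest pain, is flagged urgent, carries flag Q, satisfies condition D1, is monitored, is in category V, is tagged G, is in state Q1, meets criterion B.
The only rule concluding "it meets criterion N" is R23, which needs "it is classified as S"; that is never established.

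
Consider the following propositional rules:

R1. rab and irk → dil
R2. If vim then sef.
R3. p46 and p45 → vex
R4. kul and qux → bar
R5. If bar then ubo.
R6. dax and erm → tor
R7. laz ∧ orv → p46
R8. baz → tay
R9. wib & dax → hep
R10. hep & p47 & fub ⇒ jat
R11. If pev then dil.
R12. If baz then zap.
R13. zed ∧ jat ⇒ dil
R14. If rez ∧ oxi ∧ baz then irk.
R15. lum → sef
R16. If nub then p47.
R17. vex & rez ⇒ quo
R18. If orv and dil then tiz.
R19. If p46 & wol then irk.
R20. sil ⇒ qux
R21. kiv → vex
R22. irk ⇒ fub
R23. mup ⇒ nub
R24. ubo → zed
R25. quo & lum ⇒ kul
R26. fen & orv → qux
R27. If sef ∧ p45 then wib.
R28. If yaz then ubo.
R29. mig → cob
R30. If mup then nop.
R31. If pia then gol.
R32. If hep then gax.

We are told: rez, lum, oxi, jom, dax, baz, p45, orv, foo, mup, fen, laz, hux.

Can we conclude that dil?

Yes

p46  (by R7: laz, orv)
irk  (by R14: rez, oxi, baz)
sef  (by R15: lum)
fub  (by R22: irk)
nub  (by R23: mup)
qux  (by R26: fen, orv)
wib  (by R27: sef, p45)
vex  (by R3: p46, p45)
hep  (by R9: wib, dax)
p47  (by R16: nub)
quo  (by R17: vex, rez)
kul  (by R25: quo, lum)
bar  (by R4: kul, qux)
ubo  (by R5: bar)
jat  (by R10: hep, p47, fub)
zed  (by R24: ubo)
dil  (by R13: zed, jat)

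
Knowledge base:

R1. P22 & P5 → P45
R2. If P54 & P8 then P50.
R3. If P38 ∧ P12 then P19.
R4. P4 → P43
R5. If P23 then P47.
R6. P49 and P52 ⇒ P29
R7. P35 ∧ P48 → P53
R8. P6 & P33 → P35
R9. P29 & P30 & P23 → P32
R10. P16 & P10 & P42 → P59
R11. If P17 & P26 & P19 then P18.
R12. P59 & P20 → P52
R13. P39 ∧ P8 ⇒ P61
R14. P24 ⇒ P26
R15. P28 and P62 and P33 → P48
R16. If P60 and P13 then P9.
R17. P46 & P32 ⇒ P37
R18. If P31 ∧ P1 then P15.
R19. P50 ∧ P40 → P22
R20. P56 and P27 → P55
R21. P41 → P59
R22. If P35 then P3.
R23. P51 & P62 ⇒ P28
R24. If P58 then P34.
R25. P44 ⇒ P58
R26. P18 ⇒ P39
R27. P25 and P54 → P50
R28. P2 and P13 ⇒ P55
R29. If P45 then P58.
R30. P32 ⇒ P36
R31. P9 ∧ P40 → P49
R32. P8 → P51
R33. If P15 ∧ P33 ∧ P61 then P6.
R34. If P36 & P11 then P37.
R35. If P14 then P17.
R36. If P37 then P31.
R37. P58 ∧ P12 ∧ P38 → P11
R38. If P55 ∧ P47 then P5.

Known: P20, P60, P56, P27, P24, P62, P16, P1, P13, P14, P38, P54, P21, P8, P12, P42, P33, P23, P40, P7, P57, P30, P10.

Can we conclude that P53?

Yes

P50  (by R2: P54, P8)
P19  (by R3: P38, P12)
P47  (by R5: P23)
P59  (by R10: P16, P10, P42)
P52  (by R12: P59, P20)
P26  (by R14: P24)
P9  (by R16: P60, P13)
P22  (by R19: P50, P40)
P55  (by R20: P56, P27)
P49  (by R31: P9, P40)
P51  (by R32: P8)
P17  (by R35: P14)
P5  (by R38: P55, P47)
P45  (by R1: P22, P5)
P29  (by R6: P49, P52)
P32  (by R9: P29, P30, P23)
P18  (by R11: P17, P26, P19)
P28  (by R23: P51, P62)
P39  (by R26: P18)
P58  (by R29: P45)
P36  (by R30: P32)
P11  (by R37: P58, P12, P38)
P61  (by R13: P39, P8)
P48  (by R15: P28, P62, P33)
P37  (by R34: P36, P11)
P31  (by R36: P37)
P15  (by R18: P31, P1)
P6  (by R33: P15, P33, P61)
P35  (by R8: P6, P33)
P53  (by R7: P35, P48)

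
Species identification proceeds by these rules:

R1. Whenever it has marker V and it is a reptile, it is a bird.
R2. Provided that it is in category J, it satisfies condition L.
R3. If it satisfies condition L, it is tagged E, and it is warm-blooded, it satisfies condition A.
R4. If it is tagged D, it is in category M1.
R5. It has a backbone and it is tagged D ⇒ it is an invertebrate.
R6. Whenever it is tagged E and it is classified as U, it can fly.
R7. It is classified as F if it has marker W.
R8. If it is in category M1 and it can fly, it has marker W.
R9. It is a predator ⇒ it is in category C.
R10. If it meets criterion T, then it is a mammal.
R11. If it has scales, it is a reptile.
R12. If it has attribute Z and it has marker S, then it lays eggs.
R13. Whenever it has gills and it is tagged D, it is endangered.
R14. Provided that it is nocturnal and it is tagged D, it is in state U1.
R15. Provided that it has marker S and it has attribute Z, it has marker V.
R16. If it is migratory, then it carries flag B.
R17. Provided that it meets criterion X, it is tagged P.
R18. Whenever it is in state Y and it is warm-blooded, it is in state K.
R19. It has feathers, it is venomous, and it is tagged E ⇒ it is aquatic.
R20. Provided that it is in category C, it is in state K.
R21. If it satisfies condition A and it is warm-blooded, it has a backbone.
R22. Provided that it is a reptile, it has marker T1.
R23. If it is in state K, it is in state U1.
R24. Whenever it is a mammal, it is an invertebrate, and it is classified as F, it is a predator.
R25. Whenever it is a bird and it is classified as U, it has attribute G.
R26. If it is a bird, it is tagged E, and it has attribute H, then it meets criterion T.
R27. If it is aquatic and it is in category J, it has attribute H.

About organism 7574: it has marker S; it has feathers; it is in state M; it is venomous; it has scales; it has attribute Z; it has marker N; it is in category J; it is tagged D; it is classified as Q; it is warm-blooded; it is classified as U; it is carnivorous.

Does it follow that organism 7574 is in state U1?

No

Forward chaining from the given facts derives: satisfies condition L, is in category M1, is a reptile, lays eggs, has marker V, has marker T1, is a bird, has attribute G.
Rules concluding "it is in state U1": R14 needs "it is nocturnal"; R23 needs "it is in state K" — none of these are established.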